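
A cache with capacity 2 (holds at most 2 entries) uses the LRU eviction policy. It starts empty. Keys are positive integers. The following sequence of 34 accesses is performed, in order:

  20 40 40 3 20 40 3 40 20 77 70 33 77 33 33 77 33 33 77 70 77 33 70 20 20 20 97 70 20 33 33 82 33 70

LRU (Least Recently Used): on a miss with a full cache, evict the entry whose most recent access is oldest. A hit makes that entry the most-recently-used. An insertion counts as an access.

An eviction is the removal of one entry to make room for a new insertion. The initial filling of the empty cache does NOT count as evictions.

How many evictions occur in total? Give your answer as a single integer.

LRU simulation (capacity=2):
  1. access 20: MISS. Cache (LRU->MRU): [20]
  2. access 40: MISS. Cache (LRU->MRU): [20 40]
  3. access 40: HIT. Cache (LRU->MRU): [20 40]
  4. access 3: MISS, evict 20. Cache (LRU->MRU): [40 3]
  5. access 20: MISS, evict 40. Cache (LRU->MRU): [3 20]
  6. access 40: MISS, evict 3. Cache (LRU->MRU): [20 40]
  7. access 3: MISS, evict 20. Cache (LRU->MRU): [40 3]
  8. access 40: HIT. Cache (LRU->MRU): [3 40]
  9. access 20: MISS, evict 3. Cache (LRU->MRU): [40 20]
  10. access 77: MISS, evict 40. Cache (LRU->MRU): [20 77]
  11. access 70: MISS, evict 20. Cache (LRU->MRU): [77 70]
  12. access 33: MISS, evict 77. Cache (LRU->MRU): [70 33]
  13. access 77: MISS, evict 70. Cache (LRU->MRU): [33 77]
  14. access 33: HIT. Cache (LRU->MRU): [77 33]
  15. access 33: HIT. Cache (LRU->MRU): [77 33]
  16. access 77: HIT. Cache (LRU->MRU): [33 77]
  17. access 33: HIT. Cache (LRU->MRU): [77 33]
  18. access 33: HIT. Cache (LRU->MRU): [77 33]
  19. access 77: HIT. Cache (LRU->MRU): [33 77]
  20. access 70: MISS, evict 33. Cache (LRU->MRU): [77 70]
  21. access 77: HIT. Cache (LRU->MRU): [70 77]
  22. access 33: MISS, evict 70. Cache (LRU->MRU): [77 33]
  23. access 70: MISS, evict 77. Cache (LRU->MRU): [33 70]
  24. access 20: MISS, evict 33. Cache (LRU->MRU): [70 20]
  25. access 20: HIT. Cache (LRU->MRU): [70 20]
  26. access 20: HIT. Cache (LRU->MRU): [70 20]
  27. access 97: MISS, evict 70. Cache (LRU->MRU): [20 97]
  28. access 70: MISS, evict 20. Cache (LRU->MRU): [97 70]
  29. access 20: MISS, evict 97. Cache (LRU->MRU): [70 20]
  30. access 33: MISS, evict 70. Cache (LRU->MRU): [20 33]
  31. access 33: HIT. Cache (LRU->MRU): [20 33]
  32. access 82: MISS, evict 20. Cache (LRU->MRU): [33 82]
  33. access 33: HIT. Cache (LRU->MRU): [82 33]
  34. access 70: MISS, evict 82. Cache (LRU->MRU): [33 70]
Total: 13 hits, 21 misses, 19 evictions

Answer: 19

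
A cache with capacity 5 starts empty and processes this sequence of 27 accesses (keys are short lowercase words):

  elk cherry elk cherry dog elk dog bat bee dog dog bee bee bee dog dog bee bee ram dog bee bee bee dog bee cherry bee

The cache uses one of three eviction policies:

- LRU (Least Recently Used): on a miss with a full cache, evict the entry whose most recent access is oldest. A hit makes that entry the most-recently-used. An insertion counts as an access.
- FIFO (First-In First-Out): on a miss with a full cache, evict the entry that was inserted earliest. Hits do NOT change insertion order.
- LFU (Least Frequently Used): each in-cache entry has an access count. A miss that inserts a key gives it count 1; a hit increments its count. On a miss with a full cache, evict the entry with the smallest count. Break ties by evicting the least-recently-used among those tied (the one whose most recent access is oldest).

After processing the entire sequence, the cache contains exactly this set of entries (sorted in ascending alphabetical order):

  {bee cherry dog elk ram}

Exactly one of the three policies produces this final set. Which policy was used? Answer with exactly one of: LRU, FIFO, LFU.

Answer: LFU

Derivation:
Simulating under each policy and comparing final sets:
  LRU: final set = {bat bee cherry dog ram} -> differs
  FIFO: final set = {bat bee cherry dog ram} -> differs
  LFU: final set = {bee cherry dog elk ram} -> MATCHES target
Only LFU produces the target set.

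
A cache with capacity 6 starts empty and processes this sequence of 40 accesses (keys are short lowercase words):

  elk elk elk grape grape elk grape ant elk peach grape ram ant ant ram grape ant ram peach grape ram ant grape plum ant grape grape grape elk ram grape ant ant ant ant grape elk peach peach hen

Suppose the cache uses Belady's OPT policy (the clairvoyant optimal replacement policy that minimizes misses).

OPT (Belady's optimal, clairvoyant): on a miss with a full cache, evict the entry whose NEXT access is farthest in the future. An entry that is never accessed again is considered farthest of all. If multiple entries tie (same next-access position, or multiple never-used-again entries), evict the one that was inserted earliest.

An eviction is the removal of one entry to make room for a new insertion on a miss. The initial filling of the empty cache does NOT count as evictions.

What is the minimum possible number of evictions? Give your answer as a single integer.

OPT (Belady) simulation (capacity=6):
  1. access elk: MISS. Cache: [elk]
  2. access elk: HIT. Next use of elk: step 3. Cache: [elk]
  3. access elk: HIT. Next use of elk: step 6. Cache: [elk]
  4. access grape: MISS. Cache: [elk grape]
  5. access grape: HIT. Next use of grape: step 7. Cache: [elk grape]
  6. access elk: HIT. Next use of elk: step 9. Cache: [elk grape]
  7. access grape: HIT. Next use of grape: step 11. Cache: [elk grape]
  8. access ant: MISS. Cache: [elk grape ant]
  9. access elk: HIT. Next use of elk: step 29. Cache: [elk grape ant]
  10. access peach: MISS. Cache: [elk grape ant peach]
  11. access grape: HIT. Next use of grape: step 16. Cache: [elk grape ant peach]
  12. access ram: MISS. Cache: [elk grape ant peach ram]
  13. access ant: HIT. Next use of ant: step 14. Cache: [elk grape ant peach ram]
  14. access ant: HIT. Next use of ant: step 17. Cache: [elk grape ant peach ram]
  15. access ram: HIT. Next use of ram: step 18. Cache: [elk grape ant peach ram]
  16. access grape: HIT. Next use of grape: step 20. Cache: [elk grape ant peach ram]
  17. access ant: HIT. Next use of ant: step 22. Cache: [elk grape ant peach ram]
  18. access ram: HIT. Next use of ram: step 21. Cache: [elk grape ant peach ram]
  19. access peach: HIT. Next use of peach: step 38. Cache: [elk grape ant peach ram]
  20. access grape: HIT. Next use of grape: step 23. Cache: [elk grape ant peach ram]
  21. access ram: HIT. Next use of ram: step 30. Cache: [elk grape ant peach ram]
  22. access ant: HIT. Next use of ant: step 25. Cache: [elk grape ant peach ram]
  23. access grape: HIT. Next use of grape: step 26. Cache: [elk grape ant peach ram]
  24. access plum: MISS. Cache: [elk grape ant peach ram plum]
  25. access ant: HIT. Next use of ant: step 32. Cache: [elk grape ant peach ram plum]
  26. access grape: HIT. Next use of grape: step 27. Cache: [elk grape ant peach ram plum]
  27. access grape: HIT. Next use of grape: step 28. Cache: [elk grape ant peach ram plum]
  28. access grape: HIT. Next use of grape: step 31. Cache: [elk grape ant peach ram plum]
  29. access elk: HIT. Next use of elk: step 37. Cache: [elk grape ant peach ram plum]
  30. access ram: HIT. Next use of ram: never. Cache: [elk grape ant peach ram plum]
  31. access grape: HIT. Next use of grape: step 36. Cache: [elk grape ant peach ram plum]
  32. access ant: HIT. Next use of ant: step 33. Cache: [elk grape ant peach ram plum]
  33. access ant: HIT. Next use of ant: step 34. Cache: [elk grape ant peach ram plum]
  34. access ant: HIT. Next use of ant: step 35. Cache: [elk grape ant peach ram plum]
  35. access ant: HIT. Next use of ant: never. Cache: [elk grape ant peach ram plum]
  36. access grape: HIT. Next use of grape: never. Cache: [elk grape ant peach ram plum]
  37. access elk: HIT. Next use of elk: never. Cache: [elk grape ant peach ram plum]
  38. access peach: HIT. Next use of peach: step 39. Cache: [elk grape ant peach ram plum]
  39. access peach: HIT. Next use of peach: never. Cache: [elk grape ant peach ram plum]
  40. access hen: MISS, evict elk (next use: never). Cache: [grape ant peach ram plum hen]
Total: 33 hits, 7 misses, 1 evictions

Answer: 1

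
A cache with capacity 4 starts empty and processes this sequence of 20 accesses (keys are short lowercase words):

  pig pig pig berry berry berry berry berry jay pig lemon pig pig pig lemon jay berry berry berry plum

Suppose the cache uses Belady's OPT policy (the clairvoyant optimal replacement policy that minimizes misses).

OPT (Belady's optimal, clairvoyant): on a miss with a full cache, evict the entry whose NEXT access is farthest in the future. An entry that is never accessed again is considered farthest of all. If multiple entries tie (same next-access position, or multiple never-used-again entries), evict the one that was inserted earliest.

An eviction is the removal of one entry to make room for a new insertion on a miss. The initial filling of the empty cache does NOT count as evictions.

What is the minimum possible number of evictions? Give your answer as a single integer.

OPT (Belady) simulation (capacity=4):
  1. access pig: MISS. Cache: [pig]
  2. access pig: HIT. Next use of pig: step 3. Cache: [pig]
  3. access pig: HIT. Next use of pig: step 10. Cache: [pig]
  4. access berry: MISS. Cache: [pig berry]
  5. access berry: HIT. Next use of berry: step 6. Cache: [pig berry]
  6. access berry: HIT. Next use of berry: step 7. Cache: [pig berry]
  7. access berry: HIT. Next use of berry: step 8. Cache: [pig berry]
  8. access berry: HIT. Next use of berry: step 17. Cache: [pig berry]
  9. access jay: MISS. Cache: [pig berry jay]
  10. access pig: HIT. Next use of pig: step 12. Cache: [pig berry jay]
  11. access lemon: MISS. Cache: [pig berry jay lemon]
  12. access pig: HIT. Next use of pig: step 13. Cache: [pig berry jay lemon]
  13. access pig: HIT. Next use of pig: step 14. Cache: [pig berry jay lemon]
  14. access pig: HIT. Next use of pig: never. Cache: [pig berry jay lemon]
  15. access lemon: HIT. Next use of lemon: never. Cache: [pig berry jay lemon]
  16. access jay: HIT. Next use of jay: never. Cache: [pig berry jay lemon]
  17. access berry: HIT. Next use of berry: step 18. Cache: [pig berry jay lemon]
  18. access berry: HIT. Next use of berry: step 19. Cache: [pig berry jay lemon]
  19. access berry: HIT. Next use of berry: never. Cache: [pig berry jay lemon]
  20. access plum: MISS, evict pig (next use: never). Cache: [berry jay lemon plum]
Total: 15 hits, 5 misses, 1 evictions

Answer: 1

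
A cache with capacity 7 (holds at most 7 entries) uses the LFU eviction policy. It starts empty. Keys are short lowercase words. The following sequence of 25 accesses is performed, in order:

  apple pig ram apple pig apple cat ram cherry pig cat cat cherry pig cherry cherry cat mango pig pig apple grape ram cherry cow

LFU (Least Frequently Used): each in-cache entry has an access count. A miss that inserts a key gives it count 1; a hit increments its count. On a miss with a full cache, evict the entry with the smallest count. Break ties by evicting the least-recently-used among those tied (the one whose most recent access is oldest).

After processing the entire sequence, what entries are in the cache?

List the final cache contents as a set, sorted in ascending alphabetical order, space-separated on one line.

Answer: apple cat cherry cow grape pig ram

Derivation:
LFU simulation (capacity=7):
  1. access apple: MISS. Cache: [apple(c=1)]
  2. access pig: MISS. Cache: [apple(c=1) pig(c=1)]
  3. access ram: MISS. Cache: [apple(c=1) pig(c=1) ram(c=1)]
  4. access apple: HIT, count now 2. Cache: [pig(c=1) ram(c=1) apple(c=2)]
  5. access pig: HIT, count now 2. Cache: [ram(c=1) apple(c=2) pig(c=2)]
  6. access apple: HIT, count now 3. Cache: [ram(c=1) pig(c=2) apple(c=3)]
  7. access cat: MISS. Cache: [ram(c=1) cat(c=1) pig(c=2) apple(c=3)]
  8. access ram: HIT, count now 2. Cache: [cat(c=1) pig(c=2) ram(c=2) apple(c=3)]
  9. access cherry: MISS. Cache: [cat(c=1) cherry(c=1) pig(c=2) ram(c=2) apple(c=3)]
  10. access pig: HIT, count now 3. Cache: [cat(c=1) cherry(c=1) ram(c=2) apple(c=3) pig(c=3)]
  11. access cat: HIT, count now 2. Cache: [cherry(c=1) ram(c=2) cat(c=2) apple(c=3) pig(c=3)]
  12. access cat: HIT, count now 3. Cache: [cherry(c=1) ram(c=2) apple(c=3) pig(c=3) cat(c=3)]
  13. access cherry: HIT, count now 2. Cache: [ram(c=2) cherry(c=2) apple(c=3) pig(c=3) cat(c=3)]
  14. access pig: HIT, count now 4. Cache: [ram(c=2) cherry(c=2) apple(c=3) cat(c=3) pig(c=4)]
  15. access cherry: HIT, count now 3. Cache: [ram(c=2) apple(c=3) cat(c=3) cherry(c=3) pig(c=4)]
  16. access cherry: HIT, count now 4. Cache: [ram(c=2) apple(c=3) cat(c=3) pig(c=4) cherry(c=4)]
  17. access cat: HIT, count now 4. Cache: [ram(c=2) apple(c=3) pig(c=4) cherry(c=4) cat(c=4)]
  18. access mango: MISS. Cache: [mango(c=1) ram(c=2) apple(c=3) pig(c=4) cherry(c=4) cat(c=4)]
  19. access pig: HIT, count now 5. Cache: [mango(c=1) ram(c=2) apple(c=3) cherry(c=4) cat(c=4) pig(c=5)]
  20. access pig: HIT, count now 6. Cache: [mango(c=1) ram(c=2) apple(c=3) cherry(c=4) cat(c=4) pig(c=6)]
  21. access apple: HIT, count now 4. Cache: [mango(c=1) ram(c=2) cherry(c=4) cat(c=4) apple(c=4) pig(c=6)]
  22. access grape: MISS. Cache: [mango(c=1) grape(c=1) ram(c=2) cherry(c=4) cat(c=4) apple(c=4) pig(c=6)]
  23. access ram: HIT, count now 3. Cache: [mango(c=1) grape(c=1) ram(c=3) cherry(c=4) cat(c=4) apple(c=4) pig(c=6)]
  24. access cherry: HIT, count now 5. Cache: [mango(c=1) grape(c=1) ram(c=3) cat(c=4) apple(c=4) cherry(c=5) pig(c=6)]
  25. access cow: MISS, evict mango(c=1). Cache: [grape(c=1) cow(c=1) ram(c=3) cat(c=4) apple(c=4) cherry(c=5) pig(c=6)]
Total: 17 hits, 8 misses, 1 evictions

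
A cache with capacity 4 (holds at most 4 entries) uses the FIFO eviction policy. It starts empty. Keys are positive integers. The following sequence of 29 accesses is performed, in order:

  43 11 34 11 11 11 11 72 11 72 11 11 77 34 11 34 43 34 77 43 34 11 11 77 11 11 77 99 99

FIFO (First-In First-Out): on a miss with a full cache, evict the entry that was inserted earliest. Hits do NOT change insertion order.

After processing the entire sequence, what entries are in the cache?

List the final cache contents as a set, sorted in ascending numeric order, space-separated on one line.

Answer: 11 43 77 99

Derivation:
FIFO simulation (capacity=4):
  1. access 43: MISS. Cache (old->new): [43]
  2. access 11: MISS. Cache (old->new): [43 11]
  3. access 34: MISS. Cache (old->new): [43 11 34]
  4. access 11: HIT. Cache (old->new): [43 11 34]
  5. access 11: HIT. Cache (old->new): [43 11 34]
  6. access 11: HIT. Cache (old->new): [43 11 34]
  7. access 11: HIT. Cache (old->new): [43 11 34]
  8. access 72: MISS. Cache (old->new): [43 11 34 72]
  9. access 11: HIT. Cache (old->new): [43 11 34 72]
  10. access 72: HIT. Cache (old->new): [43 11 34 72]
  11. access 11: HIT. Cache (old->new): [43 11 34 72]
  12. access 11: HIT. Cache (old->new): [43 11 34 72]
  13. access 77: MISS, evict 43. Cache (old->new): [11 34 72 77]
  14. access 34: HIT. Cache (old->new): [11 34 72 77]
  15. access 11: HIT. Cache (old->new): [11 34 72 77]
  16. access 34: HIT. Cache (old->new): [11 34 72 77]
  17. access 43: MISS, evict 11. Cache (old->new): [34 72 77 43]
  18. access 34: HIT. Cache (old->new): [34 72 77 43]
  19. access 77: HIT. Cache (old->new): [34 72 77 43]
  20. access 43: HIT. Cache (old->new): [34 72 77 43]
  21. access 34: HIT. Cache (old->new): [34 72 77 43]
  22. access 11: MISS, evict 34. Cache (old->new): [72 77 43 11]
  23. access 11: HIT. Cache (old->new): [72 77 43 11]
  24. access 77: HIT. Cache (old->new): [72 77 43 11]
  25. access 11: HIT. Cache (old->new): [72 77 43 11]
  26. access 11: HIT. Cache (old->new): [72 77 43 11]
  27. access 77: HIT. Cache (old->new): [72 77 43 11]
  28. access 99: MISS, evict 72. Cache (old->new): [77 43 11 99]
  29. access 99: HIT. Cache (old->new): [77 43 11 99]
Total: 21 hits, 8 misses, 4 evictions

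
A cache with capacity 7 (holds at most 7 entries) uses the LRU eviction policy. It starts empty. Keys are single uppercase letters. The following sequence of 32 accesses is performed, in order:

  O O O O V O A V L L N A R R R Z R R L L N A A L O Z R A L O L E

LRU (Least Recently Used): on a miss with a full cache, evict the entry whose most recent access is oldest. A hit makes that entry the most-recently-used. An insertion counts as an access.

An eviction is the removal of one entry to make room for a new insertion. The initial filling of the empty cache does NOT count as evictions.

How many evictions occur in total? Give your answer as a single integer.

LRU simulation (capacity=7):
  1. access O: MISS. Cache (LRU->MRU): [O]
  2. access O: HIT. Cache (LRU->MRU): [O]
  3. access O: HIT. Cache (LRU->MRU): [O]
  4. access O: HIT. Cache (LRU->MRU): [O]
  5. access V: MISS. Cache (LRU->MRU): [O V]
  6. access O: HIT. Cache (LRU->MRU): [V O]
  7. access A: MISS. Cache (LRU->MRU): [V O A]
  8. access V: HIT. Cache (LRU->MRU): [O A V]
  9. access L: MISS. Cache (LRU->MRU): [O A V L]
  10. access L: HIT. Cache (LRU->MRU): [O A V L]
  11. access N: MISS. Cache (LRU->MRU): [O A V L N]
  12. access A: HIT. Cache (LRU->MRU): [O V L N A]
  13. access R: MISS. Cache (LRU->MRU): [O V L N A R]
  14. access R: HIT. Cache (LRU->MRU): [O V L N A R]
  15. access R: HIT. Cache (LRU->MRU): [O V L N A R]
  16. access Z: MISS. Cache (LRU->MRU): [O V L N A R Z]
  17. access R: HIT. Cache (LRU->MRU): [O V L N A Z R]
  18. access R: HIT. Cache (LRU->MRU): [O V L N A Z R]
  19. access L: HIT. Cache (LRU->MRU): [O V N A Z R L]
  20. access L: HIT. Cache (LRU->MRU): [O V N A Z R L]
  21. access N: HIT. Cache (LRU->MRU): [O V A Z R L N]
  22. access A: HIT. Cache (LRU->MRU): [O V Z R L N A]
  23. access A: HIT. Cache (LRU->MRU): [O V Z R L N A]
  24. access L: HIT. Cache (LRU->MRU): [O V Z R N A L]
  25. access O: HIT. Cache (LRU->MRU): [V Z R N A L O]
  26. access Z: HIT. Cache (LRU->MRU): [V R N A L O Z]
  27. access R: HIT. Cache (LRU->MRU): [V N A L O Z R]
  28. access A: HIT. Cache (LRU->MRU): [V N L O Z R A]
  29. access L: HIT. Cache (LRU->MRU): [V N O Z R A L]
  30. access O: HIT. Cache (LRU->MRU): [V N Z R A L O]
  31. access L: HIT. Cache (LRU->MRU): [V N Z R A O L]
  32. access E: MISS, evict V. Cache (LRU->MRU): [N Z R A O L E]
Total: 24 hits, 8 misses, 1 evictions

Answer: 1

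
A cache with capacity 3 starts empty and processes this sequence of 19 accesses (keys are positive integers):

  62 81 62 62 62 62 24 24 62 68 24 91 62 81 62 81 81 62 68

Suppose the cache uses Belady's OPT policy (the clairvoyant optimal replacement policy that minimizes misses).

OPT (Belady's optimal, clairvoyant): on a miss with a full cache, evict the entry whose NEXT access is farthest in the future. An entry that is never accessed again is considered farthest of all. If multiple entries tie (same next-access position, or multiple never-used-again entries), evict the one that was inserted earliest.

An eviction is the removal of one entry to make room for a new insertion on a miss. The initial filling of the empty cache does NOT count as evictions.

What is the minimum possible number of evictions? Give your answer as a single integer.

OPT (Belady) simulation (capacity=3):
  1. access 62: MISS. Cache: [62]
  2. access 81: MISS. Cache: [62 81]
  3. access 62: HIT. Next use of 62: step 4. Cache: [62 81]
  4. access 62: HIT. Next use of 62: step 5. Cache: [62 81]
  5. access 62: HIT. Next use of 62: step 6. Cache: [62 81]
  6. access 62: HIT. Next use of 62: step 9. Cache: [62 81]
  7. access 24: MISS. Cache: [62 81 24]
  8. access 24: HIT. Next use of 24: step 11. Cache: [62 81 24]
  9. access 62: HIT. Next use of 62: step 13. Cache: [62 81 24]
  10. access 68: MISS, evict 81 (next use: step 14). Cache: [62 24 68]
  11. access 24: HIT. Next use of 24: never. Cache: [62 24 68]
  12. access 91: MISS, evict 24 (next use: never). Cache: [62 68 91]
  13. access 62: HIT. Next use of 62: step 15. Cache: [62 68 91]
  14. access 81: MISS, evict 91 (next use: never). Cache: [62 68 81]
  15. access 62: HIT. Next use of 62: step 18. Cache: [62 68 81]
  16. access 81: HIT. Next use of 81: step 17. Cache: [62 68 81]
  17. access 81: HIT. Next use of 81: never. Cache: [62 68 81]
  18. access 62: HIT. Next use of 62: never. Cache: [62 68 81]
  19. access 68: HIT. Next use of 68: never. Cache: [62 68 81]
Total: 13 hits, 6 misses, 3 evictions

Answer: 3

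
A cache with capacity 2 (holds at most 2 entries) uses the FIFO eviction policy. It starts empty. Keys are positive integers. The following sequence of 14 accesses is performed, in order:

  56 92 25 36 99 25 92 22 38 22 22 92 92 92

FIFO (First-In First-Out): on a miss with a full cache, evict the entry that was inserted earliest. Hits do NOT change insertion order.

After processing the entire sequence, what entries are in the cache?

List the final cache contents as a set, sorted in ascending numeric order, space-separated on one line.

FIFO simulation (capacity=2):
  1. access 56: MISS. Cache (old->new): [56]
  2. access 92: MISS. Cache (old->new): [56 92]
  3. access 25: MISS, evict 56. Cache (old->new): [92 25]
  4. access 36: MISS, evict 92. Cache (old->new): [25 36]
  5. access 99: MISS, evict 25. Cache (old->new): [36 99]
  6. access 25: MISS, evict 36. Cache (old->new): [99 25]
  7. access 92: MISS, evict 99. Cache (old->new): [25 92]
  8. access 22: MISS, evict 25. Cache (old->new): [92 22]
  9. access 38: MISS, evict 92. Cache (old->new): [22 38]
  10. access 22: HIT. Cache (old->new): [22 38]
  11. access 22: HIT. Cache (old->new): [22 38]
  12. access 92: MISS, evict 22. Cache (old->new): [38 92]
  13. access 92: HIT. Cache (old->new): [38 92]
  14. access 92: HIT. Cache (old->new): [38 92]
Total: 4 hits, 10 misses, 8 evictions

Answer: 38 92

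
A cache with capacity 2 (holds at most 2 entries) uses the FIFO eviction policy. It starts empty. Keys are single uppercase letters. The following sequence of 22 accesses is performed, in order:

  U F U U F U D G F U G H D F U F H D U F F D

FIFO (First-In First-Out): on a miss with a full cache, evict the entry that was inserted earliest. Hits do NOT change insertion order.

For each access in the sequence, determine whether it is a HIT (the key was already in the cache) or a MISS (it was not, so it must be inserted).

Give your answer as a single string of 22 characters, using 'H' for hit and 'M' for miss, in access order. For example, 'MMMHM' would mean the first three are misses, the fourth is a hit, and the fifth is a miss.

FIFO simulation (capacity=2):
  1. access U: MISS. Cache (old->new): [U]
  2. access F: MISS. Cache (old->new): [U F]
  3. access U: HIT. Cache (old->new): [U F]
  4. access U: HIT. Cache (old->new): [U F]
  5. access F: HIT. Cache (old->new): [U F]
  6. access U: HIT. Cache (old->new): [U F]
  7. access D: MISS, evict U. Cache (old->new): [F D]
  8. access G: MISS, evict F. Cache (old->new): [D G]
  9. access F: MISS, evict D. Cache (old->new): [G F]
  10. access U: MISS, evict G. Cache (old->new): [F U]
  11. access G: MISS, evict F. Cache (old->new): [U G]
  12. access H: MISS, evict U. Cache (old->new): [G H]
  13. access D: MISS, evict G. Cache (old->new): [H D]
  14. access F: MISS, evict H. Cache (old->new): [D F]
  15. access U: MISS, evict D. Cache (old->new): [F U]
  16. access F: HIT. Cache (old->new): [F U]
  17. access H: MISS, evict F. Cache (old->new): [U H]
  18. access D: MISS, evict U. Cache (old->new): [H D]
  19. access U: MISS, evict H. Cache (old->new): [D U]
  20. access F: MISS, evict D. Cache (old->new): [U F]
  21. access F: HIT. Cache (old->new): [U F]
  22. access D: MISS, evict U. Cache (old->new): [F D]
Total: 6 hits, 16 misses, 14 evictions

Answer: MMHHHHMMMMMMMMMHMMMMHM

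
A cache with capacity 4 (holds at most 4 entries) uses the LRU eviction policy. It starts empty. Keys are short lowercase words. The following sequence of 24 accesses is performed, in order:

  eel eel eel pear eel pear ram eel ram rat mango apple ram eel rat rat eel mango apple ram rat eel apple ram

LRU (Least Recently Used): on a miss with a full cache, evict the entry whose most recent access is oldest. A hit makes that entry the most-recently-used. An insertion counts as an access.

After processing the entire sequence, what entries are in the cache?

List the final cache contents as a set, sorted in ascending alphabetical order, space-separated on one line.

LRU simulation (capacity=4):
  1. access eel: MISS. Cache (LRU->MRU): [eel]
  2. access eel: HIT. Cache (LRU->MRU): [eel]
  3. access eel: HIT. Cache (LRU->MRU): [eel]
  4. access pear: MISS. Cache (LRU->MRU): [eel pear]
  5. access eel: HIT. Cache (LRU->MRU): [pear eel]
  6. access pear: HIT. Cache (LRU->MRU): [eel pear]
  7. access ram: MISS. Cache (LRU->MRU): [eel pear ram]
  8. access eel: HIT. Cache (LRU->MRU): [pear ram eel]
  9. access ram: HIT. Cache (LRU->MRU): [pear eel ram]
  10. access rat: MISS. Cache (LRU->MRU): [pear eel ram rat]
  11. access mango: MISS, evict pear. Cache (LRU->MRU): [eel ram rat mango]
  12. access apple: MISS, evict eel. Cache (LRU->MRU): [ram rat mango apple]
  13. access ram: HIT. Cache (LRU->MRU): [rat mango apple ram]
  14. access eel: MISS, evict rat. Cache (LRU->MRU): [mango apple ram eel]
  15. access rat: MISS, evict mango. Cache (LRU->MRU): [apple ram eel rat]
  16. access rat: HIT. Cache (LRU->MRU): [apple ram eel rat]
  17. access eel: HIT. Cache (LRU->MRU): [apple ram rat eel]
  18. access mango: MISS, evict apple. Cache (LRU->MRU): [ram rat eel mango]
  19. access apple: MISS, evict ram. Cache (LRU->MRU): [rat eel mango apple]
  20. access ram: MISS, evict rat. Cache (LRU->MRU): [eel mango apple ram]
  21. access rat: MISS, evict eel. Cache (LRU->MRU): [mango apple ram rat]
  22. access eel: MISS, evict mango. Cache (LRU->MRU): [apple ram rat eel]
  23. access apple: HIT. Cache (LRU->MRU): [ram rat eel apple]
  24. access ram: HIT. Cache (LRU->MRU): [rat eel apple ram]
Total: 11 hits, 13 misses, 9 evictions

Answer: apple eel ram rat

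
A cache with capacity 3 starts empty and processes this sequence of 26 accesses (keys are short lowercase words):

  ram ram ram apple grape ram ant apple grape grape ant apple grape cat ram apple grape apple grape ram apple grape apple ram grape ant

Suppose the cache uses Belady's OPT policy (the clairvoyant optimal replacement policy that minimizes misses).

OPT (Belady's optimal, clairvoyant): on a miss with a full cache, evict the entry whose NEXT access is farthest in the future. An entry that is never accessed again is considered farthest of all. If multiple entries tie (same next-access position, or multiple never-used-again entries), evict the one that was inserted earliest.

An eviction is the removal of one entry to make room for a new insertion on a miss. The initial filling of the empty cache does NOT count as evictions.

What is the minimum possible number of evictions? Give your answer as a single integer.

Answer: 4

Derivation:
OPT (Belady) simulation (capacity=3):
  1. access ram: MISS. Cache: [ram]
  2. access ram: HIT. Next use of ram: step 3. Cache: [ram]
  3. access ram: HIT. Next use of ram: step 6. Cache: [ram]
  4. access apple: MISS. Cache: [ram apple]
  5. access grape: MISS. Cache: [ram apple grape]
  6. access ram: HIT. Next use of ram: step 15. Cache: [ram apple grape]
  7. access ant: MISS, evict ram (next use: step 15). Cache: [apple grape ant]
  8. access apple: HIT. Next use of apple: step 12. Cache: [apple grape ant]
  9. access grape: HIT. Next use of grape: step 10. Cache: [apple grape ant]
  10. access grape: HIT. Next use of grape: step 13. Cache: [apple grape ant]
  11. access ant: HIT. Next use of ant: step 26. Cache: [apple grape ant]
  12. access apple: HIT. Next use of apple: step 16. Cache: [apple grape ant]
  13. access grape: HIT. Next use of grape: step 17. Cache: [apple grape ant]
  14. access cat: MISS, evict ant (next use: step 26). Cache: [apple grape cat]
  15. access ram: MISS, evict cat (next use: never). Cache: [apple grape ram]
  16. access apple: HIT. Next use of apple: step 18. Cache: [apple grape ram]
  17. access grape: HIT. Next use of grape: step 19. Cache: [apple grape ram]
  18. access apple: HIT. Next use of apple: step 21. Cache: [apple grape ram]
  19. access grape: HIT. Next use of grape: step 22. Cache: [apple grape ram]
  20. access ram: HIT. Next use of ram: step 24. Cache: [apple grape ram]
  21. access apple: HIT. Next use of apple: step 23. Cache: [apple grape ram]
  22. access grape: HIT. Next use of grape: step 25. Cache: [apple grape ram]
  23. access apple: HIT. Next use of apple: never. Cache: [apple grape ram]
  24. access ram: HIT. Next use of ram: never. Cache: [apple grape ram]
  25. access grape: HIT. Next use of grape: never. Cache: [apple grape ram]
  26. access ant: MISS, evict apple (next use: never). Cache: [grape ram ant]
Total: 19 hits, 7 misses, 4 evictions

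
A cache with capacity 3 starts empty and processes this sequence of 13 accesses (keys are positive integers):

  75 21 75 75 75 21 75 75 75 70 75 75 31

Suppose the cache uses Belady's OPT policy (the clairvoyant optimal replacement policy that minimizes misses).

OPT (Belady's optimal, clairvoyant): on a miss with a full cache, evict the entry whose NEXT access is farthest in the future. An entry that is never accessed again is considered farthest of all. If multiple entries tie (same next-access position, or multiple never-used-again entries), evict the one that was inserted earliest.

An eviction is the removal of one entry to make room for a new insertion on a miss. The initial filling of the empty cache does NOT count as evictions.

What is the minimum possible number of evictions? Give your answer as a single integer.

Answer: 1

Derivation:
OPT (Belady) simulation (capacity=3):
  1. access 75: MISS. Cache: [75]
  2. access 21: MISS. Cache: [75 21]
  3. access 75: HIT. Next use of 75: step 4. Cache: [75 21]
  4. access 75: HIT. Next use of 75: step 5. Cache: [75 21]
  5. access 75: HIT. Next use of 75: step 7. Cache: [75 21]
  6. access 21: HIT. Next use of 21: never. Cache: [75 21]
  7. access 75: HIT. Next use of 75: step 8. Cache: [75 21]
  8. access 75: HIT. Next use of 75: step 9. Cache: [75 21]
  9. access 75: HIT. Next use of 75: step 11. Cache: [75 21]
  10. access 70: MISS. Cache: [75 21 70]
  11. access 75: HIT. Next use of 75: step 12. Cache: [75 21 70]
  12. access 75: HIT. Next use of 75: never. Cache: [75 21 70]
  13. access 31: MISS, evict 75 (next use: never). Cache: [21 70 31]
Total: 9 hits, 4 misses, 1 evictions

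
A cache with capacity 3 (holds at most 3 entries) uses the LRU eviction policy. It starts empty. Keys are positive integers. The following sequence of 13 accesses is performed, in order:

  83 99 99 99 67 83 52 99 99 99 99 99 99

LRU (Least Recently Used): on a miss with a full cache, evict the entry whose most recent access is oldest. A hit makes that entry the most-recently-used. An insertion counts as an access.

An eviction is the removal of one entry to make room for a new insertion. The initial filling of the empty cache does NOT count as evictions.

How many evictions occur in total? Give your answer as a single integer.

Answer: 2

Derivation:
LRU simulation (capacity=3):
  1. access 83: MISS. Cache (LRU->MRU): [83]
  2. access 99: MISS. Cache (LRU->MRU): [83 99]
  3. access 99: HIT. Cache (LRU->MRU): [83 99]
  4. access 99: HIT. Cache (LRU->MRU): [83 99]
  5. access 67: MISS. Cache (LRU->MRU): [83 99 67]
  6. access 83: HIT. Cache (LRU->MRU): [99 67 83]
  7. access 52: MISS, evict 99. Cache (LRU->MRU): [67 83 52]
  8. access 99: MISS, evict 67. Cache (LRU->MRU): [83 52 99]
  9. access 99: HIT. Cache (LRU->MRU): [83 52 99]
  10. access 99: HIT. Cache (LRU->MRU): [83 52 99]
  11. access 99: HIT. Cache (LRU->MRU): [83 52 99]
  12. access 99: HIT. Cache (LRU->MRU): [83 52 99]
  13. access 99: HIT. Cache (LRU->MRU): [83 52 99]
Total: 8 hits, 5 misses, 2 evictions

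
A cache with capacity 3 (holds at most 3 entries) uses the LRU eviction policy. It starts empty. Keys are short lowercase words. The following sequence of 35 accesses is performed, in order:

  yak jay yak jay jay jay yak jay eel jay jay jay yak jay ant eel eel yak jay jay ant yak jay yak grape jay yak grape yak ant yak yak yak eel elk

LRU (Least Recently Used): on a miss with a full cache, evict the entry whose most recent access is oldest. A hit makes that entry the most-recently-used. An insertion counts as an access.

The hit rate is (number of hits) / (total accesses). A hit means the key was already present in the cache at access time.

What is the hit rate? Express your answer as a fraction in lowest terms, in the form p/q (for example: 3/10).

Answer: 23/35

Derivation:
LRU simulation (capacity=3):
  1. access yak: MISS. Cache (LRU->MRU): [yak]
  2. access jay: MISS. Cache (LRU->MRU): [yak jay]
  3. access yak: HIT. Cache (LRU->MRU): [jay yak]
  4. access jay: HIT. Cache (LRU->MRU): [yak jay]
  5. access jay: HIT. Cache (LRU->MRU): [yak jay]
  6. access jay: HIT. Cache (LRU->MRU): [yak jay]
  7. access yak: HIT. Cache (LRU->MRU): [jay yak]
  8. access jay: HIT. Cache (LRU->MRU): [yak jay]
  9. access eel: MISS. Cache (LRU->MRU): [yak jay eel]
  10. access jay: HIT. Cache (LRU->MRU): [yak eel jay]
  11. access jay: HIT. Cache (LRU->MRU): [yak eel jay]
  12. access jay: HIT. Cache (LRU->MRU): [yak eel jay]
  13. access yak: HIT. Cache (LRU->MRU): [eel jay yak]
  14. access jay: HIT. Cache (LRU->MRU): [eel yak jay]
  15. access ant: MISS, evict eel. Cache (LRU->MRU): [yak jay ant]
  16. access eel: MISS, evict yak. Cache (LRU->MRU): [jay ant eel]
  17. access eel: HIT. Cache (LRU->MRU): [jay ant eel]
  18. access yak: MISS, evict jay. Cache (LRU->MRU): [ant eel yak]
  19. access jay: MISS, evict ant. Cache (LRU->MRU): [eel yak jay]
  20. access jay: HIT. Cache (LRU->MRU): [eel yak jay]
  21. access ant: MISS, evict eel. Cache (LRU->MRU): [yak jay ant]
  22. access yak: HIT. Cache (LRU->MRU): [jay ant yak]
  23. access jay: HIT. Cache (LRU->MRU): [ant yak jay]
  24. access yak: HIT. Cache (LRU->MRU): [ant jay yak]
  25. access grape: MISS, evict ant. Cache (LRU->MRU): [jay yak grape]
  26. access jay: HIT. Cache (LRU->MRU): [yak grape jay]
  27. access yak: HIT. Cache (LRU->MRU): [grape jay yak]
  28. access grape: HIT. Cache (LRU->MRU): [jay yak grape]
  29. access yak: HIT. Cache (LRU->MRU): [jay grape yak]
  30. access ant: MISS, evict jay. Cache (LRU->MRU): [grape yak ant]
  31. access yak: HIT. Cache (LRU->MRU): [grape ant yak]
  32. access yak: HIT. Cache (LRU->MRU): [grape ant yak]
  33. access yak: HIT. Cache (LRU->MRU): [grape ant yak]
  34. access eel: MISS, evict grape. Cache (LRU->MRU): [ant yak eel]
  35. access elk: MISS, evict ant. Cache (LRU->MRU): [yak eel elk]
Total: 23 hits, 12 misses, 9 evictions

Hit rate = 23/35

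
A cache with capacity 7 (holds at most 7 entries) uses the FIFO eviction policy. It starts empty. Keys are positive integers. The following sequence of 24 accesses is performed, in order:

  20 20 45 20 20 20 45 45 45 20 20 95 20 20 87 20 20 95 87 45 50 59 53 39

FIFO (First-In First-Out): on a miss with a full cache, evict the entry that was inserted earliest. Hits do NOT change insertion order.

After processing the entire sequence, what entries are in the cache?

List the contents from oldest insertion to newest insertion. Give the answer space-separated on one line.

FIFO simulation (capacity=7):
  1. access 20: MISS. Cache (old->new): [20]
  2. access 20: HIT. Cache (old->new): [20]
  3. access 45: MISS. Cache (old->new): [20 45]
  4. access 20: HIT. Cache (old->new): [20 45]
  5. access 20: HIT. Cache (old->new): [20 45]
  6. access 20: HIT. Cache (old->new): [20 45]
  7. access 45: HIT. Cache (old->new): [20 45]
  8. access 45: HIT. Cache (old->new): [20 45]
  9. access 45: HIT. Cache (old->new): [20 45]
  10. access 20: HIT. Cache (old->new): [20 45]
  11. access 20: HIT. Cache (old->new): [20 45]
  12. access 95: MISS. Cache (old->new): [20 45 95]
  13. access 20: HIT. Cache (old->new): [20 45 95]
  14. access 20: HIT. Cache (old->new): [20 45 95]
  15. access 87: MISS. Cache (old->new): [20 45 95 87]
  16. access 20: HIT. Cache (old->new): [20 45 95 87]
  17. access 20: HIT. Cache (old->new): [20 45 95 87]
  18. access 95: HIT. Cache (old->new): [20 45 95 87]
  19. access 87: HIT. Cache (old->new): [20 45 95 87]
  20. access 45: HIT. Cache (old->new): [20 45 95 87]
  21. access 50: MISS. Cache (old->new): [20 45 95 87 50]
  22. access 59: MISS. Cache (old->new): [20 45 95 87 50 59]
  23. access 53: MISS. Cache (old->new): [20 45 95 87 50 59 53]
  24. access 39: MISS, evict 20. Cache (old->new): [45 95 87 50 59 53 39]
Total: 16 hits, 8 misses, 1 evictions

Answer: 45 95 87 50 59 53 39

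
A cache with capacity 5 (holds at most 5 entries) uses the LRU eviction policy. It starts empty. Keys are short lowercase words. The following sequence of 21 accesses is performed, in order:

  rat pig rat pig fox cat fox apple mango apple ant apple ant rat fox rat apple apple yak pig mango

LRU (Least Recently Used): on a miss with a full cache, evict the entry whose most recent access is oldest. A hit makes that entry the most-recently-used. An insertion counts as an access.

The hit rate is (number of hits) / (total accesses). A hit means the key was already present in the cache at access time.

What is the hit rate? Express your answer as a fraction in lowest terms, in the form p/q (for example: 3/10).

LRU simulation (capacity=5):
  1. access rat: MISS. Cache (LRU->MRU): [rat]
  2. access pig: MISS. Cache (LRU->MRU): [rat pig]
  3. access rat: HIT. Cache (LRU->MRU): [pig rat]
  4. access pig: HIT. Cache (LRU->MRU): [rat pig]
  5. access fox: MISS. Cache (LRU->MRU): [rat pig fox]
  6. access cat: MISS. Cache (LRU->MRU): [rat pig fox cat]
  7. access fox: HIT. Cache (LRU->MRU): [rat pig cat fox]
  8. access apple: MISS. Cache (LRU->MRU): [rat pig cat fox apple]
  9. access mango: MISS, evict rat. Cache (LRU->MRU): [pig cat fox apple mango]
  10. access apple: HIT. Cache (LRU->MRU): [pig cat fox mango apple]
  11. access ant: MISS, evict pig. Cache (LRU->MRU): [cat fox mango apple ant]
  12. access apple: HIT. Cache (LRU->MRU): [cat fox mango ant apple]
  13. access ant: HIT. Cache (LRU->MRU): [cat fox mango apple ant]
  14. access rat: MISS, evict cat. Cache (LRU->MRU): [fox mango apple ant rat]
  15. access fox: HIT. Cache (LRU->MRU): [mango apple ant rat fox]
  16. access rat: HIT. Cache (LRU->MRU): [mango apple ant fox rat]
  17. access apple: HIT. Cache (LRU->MRU): [mango ant fox rat apple]
  18. access apple: HIT. Cache (LRU->MRU): [mango ant fox rat apple]
  19. access yak: MISS, evict mango. Cache (LRU->MRU): [ant fox rat apple yak]
  20. access pig: MISS, evict ant. Cache (LRU->MRU): [fox rat apple yak pig]
  21. access mango: MISS, evict fox. Cache (LRU->MRU): [rat apple yak pig mango]
Total: 10 hits, 11 misses, 6 evictions

Hit rate = 10/21

Answer: 10/21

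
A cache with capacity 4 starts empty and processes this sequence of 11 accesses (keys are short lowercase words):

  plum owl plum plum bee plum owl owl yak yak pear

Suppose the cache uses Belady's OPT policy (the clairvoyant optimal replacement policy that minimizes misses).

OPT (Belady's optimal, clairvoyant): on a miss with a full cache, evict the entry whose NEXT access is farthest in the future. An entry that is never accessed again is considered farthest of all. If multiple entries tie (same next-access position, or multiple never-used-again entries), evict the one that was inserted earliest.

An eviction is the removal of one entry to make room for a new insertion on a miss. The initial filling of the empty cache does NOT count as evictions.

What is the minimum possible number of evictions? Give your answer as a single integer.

Answer: 1

Derivation:
OPT (Belady) simulation (capacity=4):
  1. access plum: MISS. Cache: [plum]
  2. access owl: MISS. Cache: [plum owl]
  3. access plum: HIT. Next use of plum: step 4. Cache: [plum owl]
  4. access plum: HIT. Next use of plum: step 6. Cache: [plum owl]
  5. access bee: MISS. Cache: [plum owl bee]
  6. access plum: HIT. Next use of plum: never. Cache: [plum owl bee]
  7. access owl: HIT. Next use of owl: step 8. Cache: [plum owl bee]
  8. access owl: HIT. Next use of owl: never. Cache: [plum owl bee]
  9. access yak: MISS. Cache: [plum owl bee yak]
  10. access yak: HIT. Next use of yak: never. Cache: [plum owl bee yak]
  11. access pear: MISS, evict plum (next use: never). Cache: [owl bee yak pear]
Total: 6 hits, 5 misses, 1 evictions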